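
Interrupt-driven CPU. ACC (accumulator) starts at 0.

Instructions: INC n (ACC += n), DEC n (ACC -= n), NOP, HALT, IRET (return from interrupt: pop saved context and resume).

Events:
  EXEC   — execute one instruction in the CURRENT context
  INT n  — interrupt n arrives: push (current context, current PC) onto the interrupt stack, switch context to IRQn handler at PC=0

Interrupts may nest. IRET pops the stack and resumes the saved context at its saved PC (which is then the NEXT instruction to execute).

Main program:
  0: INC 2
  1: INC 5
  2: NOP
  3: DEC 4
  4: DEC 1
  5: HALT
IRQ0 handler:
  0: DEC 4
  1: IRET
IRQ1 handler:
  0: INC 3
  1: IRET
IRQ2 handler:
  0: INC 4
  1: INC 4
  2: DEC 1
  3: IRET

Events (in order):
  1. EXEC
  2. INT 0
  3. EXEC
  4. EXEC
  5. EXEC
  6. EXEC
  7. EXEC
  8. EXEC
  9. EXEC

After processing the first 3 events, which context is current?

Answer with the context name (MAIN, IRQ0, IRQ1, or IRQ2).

Answer: IRQ0

Derivation:
Event 1 (EXEC): [MAIN] PC=0: INC 2 -> ACC=2
Event 2 (INT 0): INT 0 arrives: push (MAIN, PC=1), enter IRQ0 at PC=0 (depth now 1)
Event 3 (EXEC): [IRQ0] PC=0: DEC 4 -> ACC=-2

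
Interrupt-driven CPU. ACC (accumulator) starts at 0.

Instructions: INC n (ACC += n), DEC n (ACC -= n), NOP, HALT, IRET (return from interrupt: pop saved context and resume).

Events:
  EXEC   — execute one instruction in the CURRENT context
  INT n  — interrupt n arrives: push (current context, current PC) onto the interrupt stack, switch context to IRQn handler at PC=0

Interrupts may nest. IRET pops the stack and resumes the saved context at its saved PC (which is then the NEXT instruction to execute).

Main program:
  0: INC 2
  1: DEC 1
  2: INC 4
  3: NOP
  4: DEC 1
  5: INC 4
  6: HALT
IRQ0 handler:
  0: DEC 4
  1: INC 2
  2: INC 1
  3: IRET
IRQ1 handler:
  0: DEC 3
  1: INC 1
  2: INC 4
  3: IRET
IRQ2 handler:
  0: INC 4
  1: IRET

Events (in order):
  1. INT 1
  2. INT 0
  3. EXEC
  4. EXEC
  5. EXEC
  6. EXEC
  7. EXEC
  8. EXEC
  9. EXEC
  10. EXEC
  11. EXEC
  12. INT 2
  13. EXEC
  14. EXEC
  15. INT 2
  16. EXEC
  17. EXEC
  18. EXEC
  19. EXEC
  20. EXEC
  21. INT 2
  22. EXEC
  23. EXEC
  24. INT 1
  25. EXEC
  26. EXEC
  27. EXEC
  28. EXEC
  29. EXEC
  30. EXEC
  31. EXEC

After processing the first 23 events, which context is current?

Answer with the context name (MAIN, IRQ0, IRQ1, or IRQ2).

Event 1 (INT 1): INT 1 arrives: push (MAIN, PC=0), enter IRQ1 at PC=0 (depth now 1)
Event 2 (INT 0): INT 0 arrives: push (IRQ1, PC=0), enter IRQ0 at PC=0 (depth now 2)
Event 3 (EXEC): [IRQ0] PC=0: DEC 4 -> ACC=-4
Event 4 (EXEC): [IRQ0] PC=1: INC 2 -> ACC=-2
Event 5 (EXEC): [IRQ0] PC=2: INC 1 -> ACC=-1
Event 6 (EXEC): [IRQ0] PC=3: IRET -> resume IRQ1 at PC=0 (depth now 1)
Event 7 (EXEC): [IRQ1] PC=0: DEC 3 -> ACC=-4
Event 8 (EXEC): [IRQ1] PC=1: INC 1 -> ACC=-3
Event 9 (EXEC): [IRQ1] PC=2: INC 4 -> ACC=1
Event 10 (EXEC): [IRQ1] PC=3: IRET -> resume MAIN at PC=0 (depth now 0)
Event 11 (EXEC): [MAIN] PC=0: INC 2 -> ACC=3
Event 12 (INT 2): INT 2 arrives: push (MAIN, PC=1), enter IRQ2 at PC=0 (depth now 1)
Event 13 (EXEC): [IRQ2] PC=0: INC 4 -> ACC=7
Event 14 (EXEC): [IRQ2] PC=1: IRET -> resume MAIN at PC=1 (depth now 0)
Event 15 (INT 2): INT 2 arrives: push (MAIN, PC=1), enter IRQ2 at PC=0 (depth now 1)
Event 16 (EXEC): [IRQ2] PC=0: INC 4 -> ACC=11
Event 17 (EXEC): [IRQ2] PC=1: IRET -> resume MAIN at PC=1 (depth now 0)
Event 18 (EXEC): [MAIN] PC=1: DEC 1 -> ACC=10
Event 19 (EXEC): [MAIN] PC=2: INC 4 -> ACC=14
Event 20 (EXEC): [MAIN] PC=3: NOP
Event 21 (INT 2): INT 2 arrives: push (MAIN, PC=4), enter IRQ2 at PC=0 (depth now 1)
Event 22 (EXEC): [IRQ2] PC=0: INC 4 -> ACC=18
Event 23 (EXEC): [IRQ2] PC=1: IRET -> resume MAIN at PC=4 (depth now 0)

Answer: MAIN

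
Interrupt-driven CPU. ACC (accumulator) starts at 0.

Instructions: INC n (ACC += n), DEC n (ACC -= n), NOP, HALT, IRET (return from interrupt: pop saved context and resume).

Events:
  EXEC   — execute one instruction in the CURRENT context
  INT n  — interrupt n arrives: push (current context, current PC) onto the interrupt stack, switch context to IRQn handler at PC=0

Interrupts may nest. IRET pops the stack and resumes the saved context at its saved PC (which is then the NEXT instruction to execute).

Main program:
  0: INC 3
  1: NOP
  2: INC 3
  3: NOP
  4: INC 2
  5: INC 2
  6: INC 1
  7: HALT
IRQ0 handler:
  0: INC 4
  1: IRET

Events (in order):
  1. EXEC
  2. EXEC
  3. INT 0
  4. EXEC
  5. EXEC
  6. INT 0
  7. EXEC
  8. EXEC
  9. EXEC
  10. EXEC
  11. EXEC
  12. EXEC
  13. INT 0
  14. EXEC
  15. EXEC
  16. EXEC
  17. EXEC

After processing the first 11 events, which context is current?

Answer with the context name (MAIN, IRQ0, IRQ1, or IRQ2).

Event 1 (EXEC): [MAIN] PC=0: INC 3 -> ACC=3
Event 2 (EXEC): [MAIN] PC=1: NOP
Event 3 (INT 0): INT 0 arrives: push (MAIN, PC=2), enter IRQ0 at PC=0 (depth now 1)
Event 4 (EXEC): [IRQ0] PC=0: INC 4 -> ACC=7
Event 5 (EXEC): [IRQ0] PC=1: IRET -> resume MAIN at PC=2 (depth now 0)
Event 6 (INT 0): INT 0 arrives: push (MAIN, PC=2), enter IRQ0 at PC=0 (depth now 1)
Event 7 (EXEC): [IRQ0] PC=0: INC 4 -> ACC=11
Event 8 (EXEC): [IRQ0] PC=1: IRET -> resume MAIN at PC=2 (depth now 0)
Event 9 (EXEC): [MAIN] PC=2: INC 3 -> ACC=14
Event 10 (EXEC): [MAIN] PC=3: NOP
Event 11 (EXEC): [MAIN] PC=4: INC 2 -> ACC=16

Answer: MAIN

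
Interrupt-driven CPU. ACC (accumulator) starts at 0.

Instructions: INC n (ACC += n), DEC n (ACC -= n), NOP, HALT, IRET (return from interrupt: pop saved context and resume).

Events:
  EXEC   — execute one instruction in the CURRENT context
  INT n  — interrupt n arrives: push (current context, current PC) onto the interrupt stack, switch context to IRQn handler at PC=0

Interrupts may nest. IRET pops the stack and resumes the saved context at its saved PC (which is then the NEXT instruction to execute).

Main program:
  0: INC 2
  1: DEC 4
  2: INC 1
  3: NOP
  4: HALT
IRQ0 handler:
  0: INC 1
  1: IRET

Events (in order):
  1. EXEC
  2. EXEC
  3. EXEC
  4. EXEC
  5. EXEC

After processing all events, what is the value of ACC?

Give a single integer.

Event 1 (EXEC): [MAIN] PC=0: INC 2 -> ACC=2
Event 2 (EXEC): [MAIN] PC=1: DEC 4 -> ACC=-2
Event 3 (EXEC): [MAIN] PC=2: INC 1 -> ACC=-1
Event 4 (EXEC): [MAIN] PC=3: NOP
Event 5 (EXEC): [MAIN] PC=4: HALT

Answer: -1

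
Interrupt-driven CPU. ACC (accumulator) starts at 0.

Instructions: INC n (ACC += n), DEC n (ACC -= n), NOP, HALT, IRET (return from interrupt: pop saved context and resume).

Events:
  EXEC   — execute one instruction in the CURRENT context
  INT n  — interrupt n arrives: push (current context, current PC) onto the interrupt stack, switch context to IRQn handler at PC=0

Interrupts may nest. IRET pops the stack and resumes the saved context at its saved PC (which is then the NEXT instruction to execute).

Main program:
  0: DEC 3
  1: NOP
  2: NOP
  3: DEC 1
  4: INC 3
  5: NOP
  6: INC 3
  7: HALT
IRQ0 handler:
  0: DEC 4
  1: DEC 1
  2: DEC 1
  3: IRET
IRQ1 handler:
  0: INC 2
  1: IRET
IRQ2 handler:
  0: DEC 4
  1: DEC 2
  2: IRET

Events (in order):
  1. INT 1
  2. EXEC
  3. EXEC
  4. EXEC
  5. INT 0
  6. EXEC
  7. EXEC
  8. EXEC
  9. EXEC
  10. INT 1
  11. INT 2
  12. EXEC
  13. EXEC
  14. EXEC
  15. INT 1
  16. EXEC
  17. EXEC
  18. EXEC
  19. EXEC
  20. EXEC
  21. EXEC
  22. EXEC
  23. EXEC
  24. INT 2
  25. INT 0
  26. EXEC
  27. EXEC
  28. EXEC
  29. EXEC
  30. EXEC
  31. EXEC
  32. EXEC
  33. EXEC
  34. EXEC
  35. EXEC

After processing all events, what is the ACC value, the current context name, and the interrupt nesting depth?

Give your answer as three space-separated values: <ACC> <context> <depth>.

Event 1 (INT 1): INT 1 arrives: push (MAIN, PC=0), enter IRQ1 at PC=0 (depth now 1)
Event 2 (EXEC): [IRQ1] PC=0: INC 2 -> ACC=2
Event 3 (EXEC): [IRQ1] PC=1: IRET -> resume MAIN at PC=0 (depth now 0)
Event 4 (EXEC): [MAIN] PC=0: DEC 3 -> ACC=-1
Event 5 (INT 0): INT 0 arrives: push (MAIN, PC=1), enter IRQ0 at PC=0 (depth now 1)
Event 6 (EXEC): [IRQ0] PC=0: DEC 4 -> ACC=-5
Event 7 (EXEC): [IRQ0] PC=1: DEC 1 -> ACC=-6
Event 8 (EXEC): [IRQ0] PC=2: DEC 1 -> ACC=-7
Event 9 (EXEC): [IRQ0] PC=3: IRET -> resume MAIN at PC=1 (depth now 0)
Event 10 (INT 1): INT 1 arrives: push (MAIN, PC=1), enter IRQ1 at PC=0 (depth now 1)
Event 11 (INT 2): INT 2 arrives: push (IRQ1, PC=0), enter IRQ2 at PC=0 (depth now 2)
Event 12 (EXEC): [IRQ2] PC=0: DEC 4 -> ACC=-11
Event 13 (EXEC): [IRQ2] PC=1: DEC 2 -> ACC=-13
Event 14 (EXEC): [IRQ2] PC=2: IRET -> resume IRQ1 at PC=0 (depth now 1)
Event 15 (INT 1): INT 1 arrives: push (IRQ1, PC=0), enter IRQ1 at PC=0 (depth now 2)
Event 16 (EXEC): [IRQ1] PC=0: INC 2 -> ACC=-11
Event 17 (EXEC): [IRQ1] PC=1: IRET -> resume IRQ1 at PC=0 (depth now 1)
Event 18 (EXEC): [IRQ1] PC=0: INC 2 -> ACC=-9
Event 19 (EXEC): [IRQ1] PC=1: IRET -> resume MAIN at PC=1 (depth now 0)
Event 20 (EXEC): [MAIN] PC=1: NOP
Event 21 (EXEC): [MAIN] PC=2: NOP
Event 22 (EXEC): [MAIN] PC=3: DEC 1 -> ACC=-10
Event 23 (EXEC): [MAIN] PC=4: INC 3 -> ACC=-7
Event 24 (INT 2): INT 2 arrives: push (MAIN, PC=5), enter IRQ2 at PC=0 (depth now 1)
Event 25 (INT 0): INT 0 arrives: push (IRQ2, PC=0), enter IRQ0 at PC=0 (depth now 2)
Event 26 (EXEC): [IRQ0] PC=0: DEC 4 -> ACC=-11
Event 27 (EXEC): [IRQ0] PC=1: DEC 1 -> ACC=-12
Event 28 (EXEC): [IRQ0] PC=2: DEC 1 -> ACC=-13
Event 29 (EXEC): [IRQ0] PC=3: IRET -> resume IRQ2 at PC=0 (depth now 1)
Event 30 (EXEC): [IRQ2] PC=0: DEC 4 -> ACC=-17
Event 31 (EXEC): [IRQ2] PC=1: DEC 2 -> ACC=-19
Event 32 (EXEC): [IRQ2] PC=2: IRET -> resume MAIN at PC=5 (depth now 0)
Event 33 (EXEC): [MAIN] PC=5: NOP
Event 34 (EXEC): [MAIN] PC=6: INC 3 -> ACC=-16
Event 35 (EXEC): [MAIN] PC=7: HALT

Answer: -16 MAIN 0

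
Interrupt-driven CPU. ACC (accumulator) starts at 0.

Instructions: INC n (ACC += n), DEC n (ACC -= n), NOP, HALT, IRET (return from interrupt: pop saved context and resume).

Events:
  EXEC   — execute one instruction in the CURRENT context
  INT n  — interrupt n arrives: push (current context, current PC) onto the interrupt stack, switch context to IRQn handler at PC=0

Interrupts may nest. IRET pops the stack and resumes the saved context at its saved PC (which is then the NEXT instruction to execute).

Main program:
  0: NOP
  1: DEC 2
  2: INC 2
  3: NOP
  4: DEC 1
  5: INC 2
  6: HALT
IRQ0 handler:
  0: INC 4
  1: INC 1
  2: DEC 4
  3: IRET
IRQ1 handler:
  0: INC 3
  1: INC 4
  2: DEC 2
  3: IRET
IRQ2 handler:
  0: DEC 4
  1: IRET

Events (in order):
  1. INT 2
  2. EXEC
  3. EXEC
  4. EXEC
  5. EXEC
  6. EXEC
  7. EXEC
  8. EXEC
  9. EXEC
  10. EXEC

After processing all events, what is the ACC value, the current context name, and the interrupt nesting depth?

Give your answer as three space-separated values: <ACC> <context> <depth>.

Event 1 (INT 2): INT 2 arrives: push (MAIN, PC=0), enter IRQ2 at PC=0 (depth now 1)
Event 2 (EXEC): [IRQ2] PC=0: DEC 4 -> ACC=-4
Event 3 (EXEC): [IRQ2] PC=1: IRET -> resume MAIN at PC=0 (depth now 0)
Event 4 (EXEC): [MAIN] PC=0: NOP
Event 5 (EXEC): [MAIN] PC=1: DEC 2 -> ACC=-6
Event 6 (EXEC): [MAIN] PC=2: INC 2 -> ACC=-4
Event 7 (EXEC): [MAIN] PC=3: NOP
Event 8 (EXEC): [MAIN] PC=4: DEC 1 -> ACC=-5
Event 9 (EXEC): [MAIN] PC=5: INC 2 -> ACC=-3
Event 10 (EXEC): [MAIN] PC=6: HALT

Answer: -3 MAIN 0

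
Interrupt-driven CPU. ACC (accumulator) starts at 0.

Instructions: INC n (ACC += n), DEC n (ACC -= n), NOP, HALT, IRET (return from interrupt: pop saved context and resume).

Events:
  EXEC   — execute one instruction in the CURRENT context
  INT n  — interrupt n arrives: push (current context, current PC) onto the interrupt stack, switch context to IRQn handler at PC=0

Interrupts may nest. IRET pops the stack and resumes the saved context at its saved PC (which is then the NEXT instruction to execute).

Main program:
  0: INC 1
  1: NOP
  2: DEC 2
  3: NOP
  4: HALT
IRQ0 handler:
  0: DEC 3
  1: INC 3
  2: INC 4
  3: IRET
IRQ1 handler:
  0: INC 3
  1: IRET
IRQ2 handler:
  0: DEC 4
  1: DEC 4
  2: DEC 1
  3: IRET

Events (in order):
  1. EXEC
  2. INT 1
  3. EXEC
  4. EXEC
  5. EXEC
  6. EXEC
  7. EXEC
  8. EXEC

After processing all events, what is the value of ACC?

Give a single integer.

Event 1 (EXEC): [MAIN] PC=0: INC 1 -> ACC=1
Event 2 (INT 1): INT 1 arrives: push (MAIN, PC=1), enter IRQ1 at PC=0 (depth now 1)
Event 3 (EXEC): [IRQ1] PC=0: INC 3 -> ACC=4
Event 4 (EXEC): [IRQ1] PC=1: IRET -> resume MAIN at PC=1 (depth now 0)
Event 5 (EXEC): [MAIN] PC=1: NOP
Event 6 (EXEC): [MAIN] PC=2: DEC 2 -> ACC=2
Event 7 (EXEC): [MAIN] PC=3: NOP
Event 8 (EXEC): [MAIN] PC=4: HALT

Answer: 2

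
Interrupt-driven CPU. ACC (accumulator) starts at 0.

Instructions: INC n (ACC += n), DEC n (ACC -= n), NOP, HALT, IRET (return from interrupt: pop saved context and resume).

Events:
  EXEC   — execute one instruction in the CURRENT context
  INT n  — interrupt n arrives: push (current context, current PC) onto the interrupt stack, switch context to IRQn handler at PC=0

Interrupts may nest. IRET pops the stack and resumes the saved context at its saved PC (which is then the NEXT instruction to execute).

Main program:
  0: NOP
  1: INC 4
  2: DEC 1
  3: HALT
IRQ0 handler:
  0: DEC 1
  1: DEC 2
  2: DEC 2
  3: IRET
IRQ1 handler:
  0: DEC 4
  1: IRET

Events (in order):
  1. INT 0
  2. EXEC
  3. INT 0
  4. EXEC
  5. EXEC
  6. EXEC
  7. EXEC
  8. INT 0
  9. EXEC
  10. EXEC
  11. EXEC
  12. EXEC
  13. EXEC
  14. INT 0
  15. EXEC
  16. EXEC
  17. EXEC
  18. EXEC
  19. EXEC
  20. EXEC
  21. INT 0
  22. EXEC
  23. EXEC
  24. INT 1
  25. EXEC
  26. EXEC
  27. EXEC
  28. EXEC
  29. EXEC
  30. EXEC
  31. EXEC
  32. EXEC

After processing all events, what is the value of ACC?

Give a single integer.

Event 1 (INT 0): INT 0 arrives: push (MAIN, PC=0), enter IRQ0 at PC=0 (depth now 1)
Event 2 (EXEC): [IRQ0] PC=0: DEC 1 -> ACC=-1
Event 3 (INT 0): INT 0 arrives: push (IRQ0, PC=1), enter IRQ0 at PC=0 (depth now 2)
Event 4 (EXEC): [IRQ0] PC=0: DEC 1 -> ACC=-2
Event 5 (EXEC): [IRQ0] PC=1: DEC 2 -> ACC=-4
Event 6 (EXEC): [IRQ0] PC=2: DEC 2 -> ACC=-6
Event 7 (EXEC): [IRQ0] PC=3: IRET -> resume IRQ0 at PC=1 (depth now 1)
Event 8 (INT 0): INT 0 arrives: push (IRQ0, PC=1), enter IRQ0 at PC=0 (depth now 2)
Event 9 (EXEC): [IRQ0] PC=0: DEC 1 -> ACC=-7
Event 10 (EXEC): [IRQ0] PC=1: DEC 2 -> ACC=-9
Event 11 (EXEC): [IRQ0] PC=2: DEC 2 -> ACC=-11
Event 12 (EXEC): [IRQ0] PC=3: IRET -> resume IRQ0 at PC=1 (depth now 1)
Event 13 (EXEC): [IRQ0] PC=1: DEC 2 -> ACC=-13
Event 14 (INT 0): INT 0 arrives: push (IRQ0, PC=2), enter IRQ0 at PC=0 (depth now 2)
Event 15 (EXEC): [IRQ0] PC=0: DEC 1 -> ACC=-14
Event 16 (EXEC): [IRQ0] PC=1: DEC 2 -> ACC=-16
Event 17 (EXEC): [IRQ0] PC=2: DEC 2 -> ACC=-18
Event 18 (EXEC): [IRQ0] PC=3: IRET -> resume IRQ0 at PC=2 (depth now 1)
Event 19 (EXEC): [IRQ0] PC=2: DEC 2 -> ACC=-20
Event 20 (EXEC): [IRQ0] PC=3: IRET -> resume MAIN at PC=0 (depth now 0)
Event 21 (INT 0): INT 0 arrives: push (MAIN, PC=0), enter IRQ0 at PC=0 (depth now 1)
Event 22 (EXEC): [IRQ0] PC=0: DEC 1 -> ACC=-21
Event 23 (EXEC): [IRQ0] PC=1: DEC 2 -> ACC=-23
Event 24 (INT 1): INT 1 arrives: push (IRQ0, PC=2), enter IRQ1 at PC=0 (depth now 2)
Event 25 (EXEC): [IRQ1] PC=0: DEC 4 -> ACC=-27
Event 26 (EXEC): [IRQ1] PC=1: IRET -> resume IRQ0 at PC=2 (depth now 1)
Event 27 (EXEC): [IRQ0] PC=2: DEC 2 -> ACC=-29
Event 28 (EXEC): [IRQ0] PC=3: IRET -> resume MAIN at PC=0 (depth now 0)
Event 29 (EXEC): [MAIN] PC=0: NOP
Event 30 (EXEC): [MAIN] PC=1: INC 4 -> ACC=-25
Event 31 (EXEC): [MAIN] PC=2: DEC 1 -> ACC=-26
Event 32 (EXEC): [MAIN] PC=3: HALT

Answer: -26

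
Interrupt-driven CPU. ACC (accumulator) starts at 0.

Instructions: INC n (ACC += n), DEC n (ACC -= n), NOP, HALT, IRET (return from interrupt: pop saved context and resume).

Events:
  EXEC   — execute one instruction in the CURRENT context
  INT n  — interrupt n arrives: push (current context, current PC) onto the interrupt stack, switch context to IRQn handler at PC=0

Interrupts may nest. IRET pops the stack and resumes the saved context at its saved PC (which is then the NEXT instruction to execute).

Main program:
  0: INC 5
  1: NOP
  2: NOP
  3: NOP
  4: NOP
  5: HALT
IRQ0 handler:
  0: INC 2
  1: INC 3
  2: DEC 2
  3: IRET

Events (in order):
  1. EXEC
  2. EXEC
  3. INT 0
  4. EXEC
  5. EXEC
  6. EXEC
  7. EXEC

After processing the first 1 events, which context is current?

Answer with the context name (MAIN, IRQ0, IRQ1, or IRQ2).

Event 1 (EXEC): [MAIN] PC=0: INC 5 -> ACC=5

Answer: MAIN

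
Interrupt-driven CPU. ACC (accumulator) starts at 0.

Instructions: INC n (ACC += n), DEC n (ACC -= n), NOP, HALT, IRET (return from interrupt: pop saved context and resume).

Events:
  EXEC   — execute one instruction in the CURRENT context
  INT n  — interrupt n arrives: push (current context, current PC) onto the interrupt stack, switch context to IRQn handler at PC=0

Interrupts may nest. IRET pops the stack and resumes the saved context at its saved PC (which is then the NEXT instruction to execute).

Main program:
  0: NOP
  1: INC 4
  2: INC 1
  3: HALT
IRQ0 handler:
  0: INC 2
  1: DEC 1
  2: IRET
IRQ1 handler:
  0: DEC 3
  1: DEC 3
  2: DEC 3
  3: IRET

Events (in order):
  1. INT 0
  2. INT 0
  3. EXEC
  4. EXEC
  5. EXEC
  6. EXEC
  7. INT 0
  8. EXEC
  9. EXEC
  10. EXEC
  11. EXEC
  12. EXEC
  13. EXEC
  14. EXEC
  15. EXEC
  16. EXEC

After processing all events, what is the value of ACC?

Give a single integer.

Event 1 (INT 0): INT 0 arrives: push (MAIN, PC=0), enter IRQ0 at PC=0 (depth now 1)
Event 2 (INT 0): INT 0 arrives: push (IRQ0, PC=0), enter IRQ0 at PC=0 (depth now 2)
Event 3 (EXEC): [IRQ0] PC=0: INC 2 -> ACC=2
Event 4 (EXEC): [IRQ0] PC=1: DEC 1 -> ACC=1
Event 5 (EXEC): [IRQ0] PC=2: IRET -> resume IRQ0 at PC=0 (depth now 1)
Event 6 (EXEC): [IRQ0] PC=0: INC 2 -> ACC=3
Event 7 (INT 0): INT 0 arrives: push (IRQ0, PC=1), enter IRQ0 at PC=0 (depth now 2)
Event 8 (EXEC): [IRQ0] PC=0: INC 2 -> ACC=5
Event 9 (EXEC): [IRQ0] PC=1: DEC 1 -> ACC=4
Event 10 (EXEC): [IRQ0] PC=2: IRET -> resume IRQ0 at PC=1 (depth now 1)
Event 11 (EXEC): [IRQ0] PC=1: DEC 1 -> ACC=3
Event 12 (EXEC): [IRQ0] PC=2: IRET -> resume MAIN at PC=0 (depth now 0)
Event 13 (EXEC): [MAIN] PC=0: NOP
Event 14 (EXEC): [MAIN] PC=1: INC 4 -> ACC=7
Event 15 (EXEC): [MAIN] PC=2: INC 1 -> ACC=8
Event 16 (EXEC): [MAIN] PC=3: HALT

Answer: 8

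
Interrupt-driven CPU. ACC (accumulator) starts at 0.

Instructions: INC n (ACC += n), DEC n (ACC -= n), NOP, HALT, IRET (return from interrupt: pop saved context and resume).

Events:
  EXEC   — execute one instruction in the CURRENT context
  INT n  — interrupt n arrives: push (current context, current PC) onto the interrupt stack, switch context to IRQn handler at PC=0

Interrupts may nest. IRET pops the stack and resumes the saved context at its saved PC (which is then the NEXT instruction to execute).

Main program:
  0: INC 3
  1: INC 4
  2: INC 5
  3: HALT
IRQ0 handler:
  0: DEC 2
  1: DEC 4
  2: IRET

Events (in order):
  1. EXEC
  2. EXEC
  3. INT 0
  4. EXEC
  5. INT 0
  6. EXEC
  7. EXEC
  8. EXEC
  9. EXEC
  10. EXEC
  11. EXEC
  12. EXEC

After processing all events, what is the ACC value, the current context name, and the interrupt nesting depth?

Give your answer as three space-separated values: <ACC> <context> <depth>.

Answer: 0 MAIN 0

Derivation:
Event 1 (EXEC): [MAIN] PC=0: INC 3 -> ACC=3
Event 2 (EXEC): [MAIN] PC=1: INC 4 -> ACC=7
Event 3 (INT 0): INT 0 arrives: push (MAIN, PC=2), enter IRQ0 at PC=0 (depth now 1)
Event 4 (EXEC): [IRQ0] PC=0: DEC 2 -> ACC=5
Event 5 (INT 0): INT 0 arrives: push (IRQ0, PC=1), enter IRQ0 at PC=0 (depth now 2)
Event 6 (EXEC): [IRQ0] PC=0: DEC 2 -> ACC=3
Event 7 (EXEC): [IRQ0] PC=1: DEC 4 -> ACC=-1
Event 8 (EXEC): [IRQ0] PC=2: IRET -> resume IRQ0 at PC=1 (depth now 1)
Event 9 (EXEC): [IRQ0] PC=1: DEC 4 -> ACC=-5
Event 10 (EXEC): [IRQ0] PC=2: IRET -> resume MAIN at PC=2 (depth now 0)
Event 11 (EXEC): [MAIN] PC=2: INC 5 -> ACC=0
Event 12 (EXEC): [MAIN] PC=3: HALT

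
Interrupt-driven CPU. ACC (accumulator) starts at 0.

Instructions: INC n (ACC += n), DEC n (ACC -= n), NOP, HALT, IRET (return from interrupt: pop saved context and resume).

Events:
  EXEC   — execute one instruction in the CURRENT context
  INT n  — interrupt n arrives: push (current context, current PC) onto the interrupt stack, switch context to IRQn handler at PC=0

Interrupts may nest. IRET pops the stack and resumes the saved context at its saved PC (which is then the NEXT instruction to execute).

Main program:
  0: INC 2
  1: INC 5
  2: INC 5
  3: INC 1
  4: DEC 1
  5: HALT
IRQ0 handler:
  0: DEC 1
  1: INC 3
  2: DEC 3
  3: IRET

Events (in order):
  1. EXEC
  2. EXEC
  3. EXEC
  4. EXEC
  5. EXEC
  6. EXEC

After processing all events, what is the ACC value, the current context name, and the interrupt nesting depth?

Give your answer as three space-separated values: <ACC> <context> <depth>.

Answer: 12 MAIN 0

Derivation:
Event 1 (EXEC): [MAIN] PC=0: INC 2 -> ACC=2
Event 2 (EXEC): [MAIN] PC=1: INC 5 -> ACC=7
Event 3 (EXEC): [MAIN] PC=2: INC 5 -> ACC=12
Event 4 (EXEC): [MAIN] PC=3: INC 1 -> ACC=13
Event 5 (EXEC): [MAIN] PC=4: DEC 1 -> ACC=12
Event 6 (EXEC): [MAIN] PC=5: HALT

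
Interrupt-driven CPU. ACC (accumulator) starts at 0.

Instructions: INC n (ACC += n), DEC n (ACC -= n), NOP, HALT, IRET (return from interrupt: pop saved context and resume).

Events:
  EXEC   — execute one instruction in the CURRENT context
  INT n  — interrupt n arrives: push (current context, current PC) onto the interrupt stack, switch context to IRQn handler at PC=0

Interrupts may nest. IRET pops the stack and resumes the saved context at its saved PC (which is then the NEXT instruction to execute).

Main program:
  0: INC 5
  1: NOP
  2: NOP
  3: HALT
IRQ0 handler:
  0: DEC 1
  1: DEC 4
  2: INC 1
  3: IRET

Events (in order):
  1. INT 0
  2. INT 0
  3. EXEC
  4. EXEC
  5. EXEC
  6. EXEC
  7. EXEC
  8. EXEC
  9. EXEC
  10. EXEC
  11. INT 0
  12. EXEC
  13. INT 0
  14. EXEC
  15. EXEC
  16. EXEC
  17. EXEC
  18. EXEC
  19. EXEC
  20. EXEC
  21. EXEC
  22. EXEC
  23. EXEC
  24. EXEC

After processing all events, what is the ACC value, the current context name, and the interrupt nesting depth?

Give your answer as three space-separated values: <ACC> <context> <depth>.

Event 1 (INT 0): INT 0 arrives: push (MAIN, PC=0), enter IRQ0 at PC=0 (depth now 1)
Event 2 (INT 0): INT 0 arrives: push (IRQ0, PC=0), enter IRQ0 at PC=0 (depth now 2)
Event 3 (EXEC): [IRQ0] PC=0: DEC 1 -> ACC=-1
Event 4 (EXEC): [IRQ0] PC=1: DEC 4 -> ACC=-5
Event 5 (EXEC): [IRQ0] PC=2: INC 1 -> ACC=-4
Event 6 (EXEC): [IRQ0] PC=3: IRET -> resume IRQ0 at PC=0 (depth now 1)
Event 7 (EXEC): [IRQ0] PC=0: DEC 1 -> ACC=-5
Event 8 (EXEC): [IRQ0] PC=1: DEC 4 -> ACC=-9
Event 9 (EXEC): [IRQ0] PC=2: INC 1 -> ACC=-8
Event 10 (EXEC): [IRQ0] PC=3: IRET -> resume MAIN at PC=0 (depth now 0)
Event 11 (INT 0): INT 0 arrives: push (MAIN, PC=0), enter IRQ0 at PC=0 (depth now 1)
Event 12 (EXEC): [IRQ0] PC=0: DEC 1 -> ACC=-9
Event 13 (INT 0): INT 0 arrives: push (IRQ0, PC=1), enter IRQ0 at PC=0 (depth now 2)
Event 14 (EXEC): [IRQ0] PC=0: DEC 1 -> ACC=-10
Event 15 (EXEC): [IRQ0] PC=1: DEC 4 -> ACC=-14
Event 16 (EXEC): [IRQ0] PC=2: INC 1 -> ACC=-13
Event 17 (EXEC): [IRQ0] PC=3: IRET -> resume IRQ0 at PC=1 (depth now 1)
Event 18 (EXEC): [IRQ0] PC=1: DEC 4 -> ACC=-17
Event 19 (EXEC): [IRQ0] PC=2: INC 1 -> ACC=-16
Event 20 (EXEC): [IRQ0] PC=3: IRET -> resume MAIN at PC=0 (depth now 0)
Event 21 (EXEC): [MAIN] PC=0: INC 5 -> ACC=-11
Event 22 (EXEC): [MAIN] PC=1: NOP
Event 23 (EXEC): [MAIN] PC=2: NOP
Event 24 (EXEC): [MAIN] PC=3: HALT

Answer: -11 MAIN 0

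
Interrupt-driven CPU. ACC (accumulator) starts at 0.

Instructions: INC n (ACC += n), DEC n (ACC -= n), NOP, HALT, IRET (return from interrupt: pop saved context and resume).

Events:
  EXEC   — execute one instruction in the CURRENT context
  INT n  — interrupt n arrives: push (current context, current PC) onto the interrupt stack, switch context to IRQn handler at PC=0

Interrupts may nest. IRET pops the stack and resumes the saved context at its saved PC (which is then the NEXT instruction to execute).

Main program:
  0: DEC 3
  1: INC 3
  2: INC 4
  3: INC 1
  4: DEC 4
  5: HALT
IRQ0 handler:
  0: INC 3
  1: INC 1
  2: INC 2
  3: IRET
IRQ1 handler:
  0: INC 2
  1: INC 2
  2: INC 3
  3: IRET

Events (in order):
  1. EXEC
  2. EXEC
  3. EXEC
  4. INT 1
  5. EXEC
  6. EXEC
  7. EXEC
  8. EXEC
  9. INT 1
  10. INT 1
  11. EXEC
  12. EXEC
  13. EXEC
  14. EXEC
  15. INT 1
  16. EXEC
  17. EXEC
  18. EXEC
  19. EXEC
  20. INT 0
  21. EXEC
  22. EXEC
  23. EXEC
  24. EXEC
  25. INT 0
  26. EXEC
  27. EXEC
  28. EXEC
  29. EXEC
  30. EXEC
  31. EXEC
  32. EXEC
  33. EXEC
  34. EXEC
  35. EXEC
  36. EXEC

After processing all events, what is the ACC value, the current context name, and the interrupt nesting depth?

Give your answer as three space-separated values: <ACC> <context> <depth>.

Event 1 (EXEC): [MAIN] PC=0: DEC 3 -> ACC=-3
Event 2 (EXEC): [MAIN] PC=1: INC 3 -> ACC=0
Event 3 (EXEC): [MAIN] PC=2: INC 4 -> ACC=4
Event 4 (INT 1): INT 1 arrives: push (MAIN, PC=3), enter IRQ1 at PC=0 (depth now 1)
Event 5 (EXEC): [IRQ1] PC=0: INC 2 -> ACC=6
Event 6 (EXEC): [IRQ1] PC=1: INC 2 -> ACC=8
Event 7 (EXEC): [IRQ1] PC=2: INC 3 -> ACC=11
Event 8 (EXEC): [IRQ1] PC=3: IRET -> resume MAIN at PC=3 (depth now 0)
Event 9 (INT 1): INT 1 arrives: push (MAIN, PC=3), enter IRQ1 at PC=0 (depth now 1)
Event 10 (INT 1): INT 1 arrives: push (IRQ1, PC=0), enter IRQ1 at PC=0 (depth now 2)
Event 11 (EXEC): [IRQ1] PC=0: INC 2 -> ACC=13
Event 12 (EXEC): [IRQ1] PC=1: INC 2 -> ACC=15
Event 13 (EXEC): [IRQ1] PC=2: INC 3 -> ACC=18
Event 14 (EXEC): [IRQ1] PC=3: IRET -> resume IRQ1 at PC=0 (depth now 1)
Event 15 (INT 1): INT 1 arrives: push (IRQ1, PC=0), enter IRQ1 at PC=0 (depth now 2)
Event 16 (EXEC): [IRQ1] PC=0: INC 2 -> ACC=20
Event 17 (EXEC): [IRQ1] PC=1: INC 2 -> ACC=22
Event 18 (EXEC): [IRQ1] PC=2: INC 3 -> ACC=25
Event 19 (EXEC): [IRQ1] PC=3: IRET -> resume IRQ1 at PC=0 (depth now 1)
Event 20 (INT 0): INT 0 arrives: push (IRQ1, PC=0), enter IRQ0 at PC=0 (depth now 2)
Event 21 (EXEC): [IRQ0] PC=0: INC 3 -> ACC=28
Event 22 (EXEC): [IRQ0] PC=1: INC 1 -> ACC=29
Event 23 (EXEC): [IRQ0] PC=2: INC 2 -> ACC=31
Event 24 (EXEC): [IRQ0] PC=3: IRET -> resume IRQ1 at PC=0 (depth now 1)
Event 25 (INT 0): INT 0 arrives: push (IRQ1, PC=0), enter IRQ0 at PC=0 (depth now 2)
Event 26 (EXEC): [IRQ0] PC=0: INC 3 -> ACC=34
Event 27 (EXEC): [IRQ0] PC=1: INC 1 -> ACC=35
Event 28 (EXEC): [IRQ0] PC=2: INC 2 -> ACC=37
Event 29 (EXEC): [IRQ0] PC=3: IRET -> resume IRQ1 at PC=0 (depth now 1)
Event 30 (EXEC): [IRQ1] PC=0: INC 2 -> ACC=39
Event 31 (EXEC): [IRQ1] PC=1: INC 2 -> ACC=41
Event 32 (EXEC): [IRQ1] PC=2: INC 3 -> ACC=44
Event 33 (EXEC): [IRQ1] PC=3: IRET -> resume MAIN at PC=3 (depth now 0)
Event 34 (EXEC): [MAIN] PC=3: INC 1 -> ACC=45
Event 35 (EXEC): [MAIN] PC=4: DEC 4 -> ACC=41
Event 36 (EXEC): [MAIN] PC=5: HALT

Answer: 41 MAIN 0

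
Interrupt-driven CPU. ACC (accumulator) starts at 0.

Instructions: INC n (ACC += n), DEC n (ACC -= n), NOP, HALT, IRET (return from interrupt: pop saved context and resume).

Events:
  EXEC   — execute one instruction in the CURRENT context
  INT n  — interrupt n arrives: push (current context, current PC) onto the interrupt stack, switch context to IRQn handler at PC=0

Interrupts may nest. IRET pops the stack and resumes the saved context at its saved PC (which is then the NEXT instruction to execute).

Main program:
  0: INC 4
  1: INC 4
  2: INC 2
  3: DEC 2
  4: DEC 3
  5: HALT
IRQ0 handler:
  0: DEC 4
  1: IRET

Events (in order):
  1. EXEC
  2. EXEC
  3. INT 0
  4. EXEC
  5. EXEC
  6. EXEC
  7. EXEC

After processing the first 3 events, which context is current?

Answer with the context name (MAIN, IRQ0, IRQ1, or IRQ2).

Event 1 (EXEC): [MAIN] PC=0: INC 4 -> ACC=4
Event 2 (EXEC): [MAIN] PC=1: INC 4 -> ACC=8
Event 3 (INT 0): INT 0 arrives: push (MAIN, PC=2), enter IRQ0 at PC=0 (depth now 1)

Answer: IRQ0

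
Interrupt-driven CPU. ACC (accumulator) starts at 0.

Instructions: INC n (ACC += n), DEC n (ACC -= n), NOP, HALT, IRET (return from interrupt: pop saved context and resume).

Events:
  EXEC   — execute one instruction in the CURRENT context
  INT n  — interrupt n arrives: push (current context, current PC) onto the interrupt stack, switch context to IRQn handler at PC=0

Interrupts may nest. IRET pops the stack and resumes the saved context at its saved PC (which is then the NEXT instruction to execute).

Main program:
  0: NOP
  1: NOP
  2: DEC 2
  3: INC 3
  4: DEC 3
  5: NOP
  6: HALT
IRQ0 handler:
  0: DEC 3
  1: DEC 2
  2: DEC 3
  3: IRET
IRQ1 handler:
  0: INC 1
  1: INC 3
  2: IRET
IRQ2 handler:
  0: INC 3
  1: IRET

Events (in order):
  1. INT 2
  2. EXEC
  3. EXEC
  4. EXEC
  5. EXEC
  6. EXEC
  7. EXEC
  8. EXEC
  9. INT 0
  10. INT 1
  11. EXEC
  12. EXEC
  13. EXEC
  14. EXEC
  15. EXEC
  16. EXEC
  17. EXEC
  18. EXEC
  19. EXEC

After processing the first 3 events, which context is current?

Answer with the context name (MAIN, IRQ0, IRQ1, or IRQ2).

Event 1 (INT 2): INT 2 arrives: push (MAIN, PC=0), enter IRQ2 at PC=0 (depth now 1)
Event 2 (EXEC): [IRQ2] PC=0: INC 3 -> ACC=3
Event 3 (EXEC): [IRQ2] PC=1: IRET -> resume MAIN at PC=0 (depth now 0)

Answer: MAIN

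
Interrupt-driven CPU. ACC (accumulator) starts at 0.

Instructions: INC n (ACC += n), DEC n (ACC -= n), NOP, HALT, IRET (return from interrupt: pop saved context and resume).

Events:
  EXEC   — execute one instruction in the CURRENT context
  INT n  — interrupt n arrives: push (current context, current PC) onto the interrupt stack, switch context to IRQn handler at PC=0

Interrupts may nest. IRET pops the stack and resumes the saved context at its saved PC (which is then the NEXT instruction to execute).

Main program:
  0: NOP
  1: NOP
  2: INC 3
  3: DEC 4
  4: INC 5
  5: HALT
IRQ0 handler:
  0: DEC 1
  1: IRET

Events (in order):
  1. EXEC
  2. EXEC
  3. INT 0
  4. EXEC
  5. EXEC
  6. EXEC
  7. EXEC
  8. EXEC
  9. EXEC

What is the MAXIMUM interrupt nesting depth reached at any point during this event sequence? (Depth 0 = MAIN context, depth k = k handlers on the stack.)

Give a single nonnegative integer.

Event 1 (EXEC): [MAIN] PC=0: NOP [depth=0]
Event 2 (EXEC): [MAIN] PC=1: NOP [depth=0]
Event 3 (INT 0): INT 0 arrives: push (MAIN, PC=2), enter IRQ0 at PC=0 (depth now 1) [depth=1]
Event 4 (EXEC): [IRQ0] PC=0: DEC 1 -> ACC=-1 [depth=1]
Event 5 (EXEC): [IRQ0] PC=1: IRET -> resume MAIN at PC=2 (depth now 0) [depth=0]
Event 6 (EXEC): [MAIN] PC=2: INC 3 -> ACC=2 [depth=0]
Event 7 (EXEC): [MAIN] PC=3: DEC 4 -> ACC=-2 [depth=0]
Event 8 (EXEC): [MAIN] PC=4: INC 5 -> ACC=3 [depth=0]
Event 9 (EXEC): [MAIN] PC=5: HALT [depth=0]
Max depth observed: 1

Answer: 1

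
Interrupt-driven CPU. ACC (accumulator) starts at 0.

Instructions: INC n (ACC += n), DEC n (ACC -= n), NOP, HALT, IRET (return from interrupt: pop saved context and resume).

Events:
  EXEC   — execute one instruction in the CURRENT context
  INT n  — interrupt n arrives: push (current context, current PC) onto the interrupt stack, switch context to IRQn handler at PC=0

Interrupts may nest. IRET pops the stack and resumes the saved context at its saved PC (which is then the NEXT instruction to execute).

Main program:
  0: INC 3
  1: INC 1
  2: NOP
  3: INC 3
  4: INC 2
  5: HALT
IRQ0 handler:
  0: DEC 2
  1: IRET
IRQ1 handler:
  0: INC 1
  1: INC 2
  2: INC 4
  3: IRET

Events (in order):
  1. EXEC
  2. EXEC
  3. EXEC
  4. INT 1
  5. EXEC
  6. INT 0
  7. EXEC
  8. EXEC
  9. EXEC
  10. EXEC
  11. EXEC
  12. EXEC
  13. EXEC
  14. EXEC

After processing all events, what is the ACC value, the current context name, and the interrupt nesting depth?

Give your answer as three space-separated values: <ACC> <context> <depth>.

Event 1 (EXEC): [MAIN] PC=0: INC 3 -> ACC=3
Event 2 (EXEC): [MAIN] PC=1: INC 1 -> ACC=4
Event 3 (EXEC): [MAIN] PC=2: NOP
Event 4 (INT 1): INT 1 arrives: push (MAIN, PC=3), enter IRQ1 at PC=0 (depth now 1)
Event 5 (EXEC): [IRQ1] PC=0: INC 1 -> ACC=5
Event 6 (INT 0): INT 0 arrives: push (IRQ1, PC=1), enter IRQ0 at PC=0 (depth now 2)
Event 7 (EXEC): [IRQ0] PC=0: DEC 2 -> ACC=3
Event 8 (EXEC): [IRQ0] PC=1: IRET -> resume IRQ1 at PC=1 (depth now 1)
Event 9 (EXEC): [IRQ1] PC=1: INC 2 -> ACC=5
Event 10 (EXEC): [IRQ1] PC=2: INC 4 -> ACC=9
Event 11 (EXEC): [IRQ1] PC=3: IRET -> resume MAIN at PC=3 (depth now 0)
Event 12 (EXEC): [MAIN] PC=3: INC 3 -> ACC=12
Event 13 (EXEC): [MAIN] PC=4: INC 2 -> ACC=14
Event 14 (EXEC): [MAIN] PC=5: HALT

Answer: 14 MAIN 0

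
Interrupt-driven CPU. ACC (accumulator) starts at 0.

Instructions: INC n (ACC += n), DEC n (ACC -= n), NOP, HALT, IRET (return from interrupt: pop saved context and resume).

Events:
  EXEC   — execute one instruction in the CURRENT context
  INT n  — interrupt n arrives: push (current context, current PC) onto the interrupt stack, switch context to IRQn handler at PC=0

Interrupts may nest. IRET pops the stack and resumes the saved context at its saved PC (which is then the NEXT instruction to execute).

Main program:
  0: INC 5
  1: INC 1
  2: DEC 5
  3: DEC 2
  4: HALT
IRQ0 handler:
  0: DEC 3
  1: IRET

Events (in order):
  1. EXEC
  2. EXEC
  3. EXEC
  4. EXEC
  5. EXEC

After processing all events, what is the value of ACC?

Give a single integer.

Event 1 (EXEC): [MAIN] PC=0: INC 5 -> ACC=5
Event 2 (EXEC): [MAIN] PC=1: INC 1 -> ACC=6
Event 3 (EXEC): [MAIN] PC=2: DEC 5 -> ACC=1
Event 4 (EXEC): [MAIN] PC=3: DEC 2 -> ACC=-1
Event 5 (EXEC): [MAIN] PC=4: HALT

Answer: -1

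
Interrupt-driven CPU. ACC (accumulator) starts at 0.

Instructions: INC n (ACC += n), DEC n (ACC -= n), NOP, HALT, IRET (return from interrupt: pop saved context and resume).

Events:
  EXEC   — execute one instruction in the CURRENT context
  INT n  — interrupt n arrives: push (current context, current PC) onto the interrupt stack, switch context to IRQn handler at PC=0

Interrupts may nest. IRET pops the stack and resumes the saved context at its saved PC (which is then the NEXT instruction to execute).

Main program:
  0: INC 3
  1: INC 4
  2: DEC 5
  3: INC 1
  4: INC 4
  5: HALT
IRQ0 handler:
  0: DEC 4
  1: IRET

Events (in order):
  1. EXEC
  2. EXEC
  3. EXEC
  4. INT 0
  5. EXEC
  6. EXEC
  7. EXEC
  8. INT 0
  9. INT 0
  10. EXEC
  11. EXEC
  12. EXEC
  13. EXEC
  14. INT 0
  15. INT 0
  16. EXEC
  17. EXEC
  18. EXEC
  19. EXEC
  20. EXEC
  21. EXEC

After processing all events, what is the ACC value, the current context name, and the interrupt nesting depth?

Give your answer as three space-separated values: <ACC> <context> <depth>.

Event 1 (EXEC): [MAIN] PC=0: INC 3 -> ACC=3
Event 2 (EXEC): [MAIN] PC=1: INC 4 -> ACC=7
Event 3 (EXEC): [MAIN] PC=2: DEC 5 -> ACC=2
Event 4 (INT 0): INT 0 arrives: push (MAIN, PC=3), enter IRQ0 at PC=0 (depth now 1)
Event 5 (EXEC): [IRQ0] PC=0: DEC 4 -> ACC=-2
Event 6 (EXEC): [IRQ0] PC=1: IRET -> resume MAIN at PC=3 (depth now 0)
Event 7 (EXEC): [MAIN] PC=3: INC 1 -> ACC=-1
Event 8 (INT 0): INT 0 arrives: push (MAIN, PC=4), enter IRQ0 at PC=0 (depth now 1)
Event 9 (INT 0): INT 0 arrives: push (IRQ0, PC=0), enter IRQ0 at PC=0 (depth now 2)
Event 10 (EXEC): [IRQ0] PC=0: DEC 4 -> ACC=-5
Event 11 (EXEC): [IRQ0] PC=1: IRET -> resume IRQ0 at PC=0 (depth now 1)
Event 12 (EXEC): [IRQ0] PC=0: DEC 4 -> ACC=-9
Event 13 (EXEC): [IRQ0] PC=1: IRET -> resume MAIN at PC=4 (depth now 0)
Event 14 (INT 0): INT 0 arrives: push (MAIN, PC=4), enter IRQ0 at PC=0 (depth now 1)
Event 15 (INT 0): INT 0 arrives: push (IRQ0, PC=0), enter IRQ0 at PC=0 (depth now 2)
Event 16 (EXEC): [IRQ0] PC=0: DEC 4 -> ACC=-13
Event 17 (EXEC): [IRQ0] PC=1: IRET -> resume IRQ0 at PC=0 (depth now 1)
Event 18 (EXEC): [IRQ0] PC=0: DEC 4 -> ACC=-17
Event 19 (EXEC): [IRQ0] PC=1: IRET -> resume MAIN at PC=4 (depth now 0)
Event 20 (EXEC): [MAIN] PC=4: INC 4 -> ACC=-13
Event 21 (EXEC): [MAIN] PC=5: HALT

Answer: -13 MAIN 0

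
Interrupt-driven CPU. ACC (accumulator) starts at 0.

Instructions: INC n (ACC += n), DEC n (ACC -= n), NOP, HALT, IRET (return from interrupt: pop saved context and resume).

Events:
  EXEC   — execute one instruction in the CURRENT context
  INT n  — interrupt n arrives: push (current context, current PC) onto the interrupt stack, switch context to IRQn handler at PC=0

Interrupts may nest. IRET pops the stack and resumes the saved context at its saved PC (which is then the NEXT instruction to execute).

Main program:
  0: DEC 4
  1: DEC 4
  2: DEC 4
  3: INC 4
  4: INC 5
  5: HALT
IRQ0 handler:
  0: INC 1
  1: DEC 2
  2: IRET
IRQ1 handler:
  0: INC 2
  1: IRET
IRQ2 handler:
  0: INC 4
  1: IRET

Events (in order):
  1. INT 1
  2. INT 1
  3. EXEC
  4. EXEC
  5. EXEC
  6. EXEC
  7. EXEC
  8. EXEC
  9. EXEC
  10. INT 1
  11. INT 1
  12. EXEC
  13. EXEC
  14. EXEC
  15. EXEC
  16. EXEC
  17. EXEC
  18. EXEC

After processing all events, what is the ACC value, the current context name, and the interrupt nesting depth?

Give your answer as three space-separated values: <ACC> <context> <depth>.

Event 1 (INT 1): INT 1 arrives: push (MAIN, PC=0), enter IRQ1 at PC=0 (depth now 1)
Event 2 (INT 1): INT 1 arrives: push (IRQ1, PC=0), enter IRQ1 at PC=0 (depth now 2)
Event 3 (EXEC): [IRQ1] PC=0: INC 2 -> ACC=2
Event 4 (EXEC): [IRQ1] PC=1: IRET -> resume IRQ1 at PC=0 (depth now 1)
Event 5 (EXEC): [IRQ1] PC=0: INC 2 -> ACC=4
Event 6 (EXEC): [IRQ1] PC=1: IRET -> resume MAIN at PC=0 (depth now 0)
Event 7 (EXEC): [MAIN] PC=0: DEC 4 -> ACC=0
Event 8 (EXEC): [MAIN] PC=1: DEC 4 -> ACC=-4
Event 9 (EXEC): [MAIN] PC=2: DEC 4 -> ACC=-8
Event 10 (INT 1): INT 1 arrives: push (MAIN, PC=3), enter IRQ1 at PC=0 (depth now 1)
Event 11 (INT 1): INT 1 arrives: push (IRQ1, PC=0), enter IRQ1 at PC=0 (depth now 2)
Event 12 (EXEC): [IRQ1] PC=0: INC 2 -> ACC=-6
Event 13 (EXEC): [IRQ1] PC=1: IRET -> resume IRQ1 at PC=0 (depth now 1)
Event 14 (EXEC): [IRQ1] PC=0: INC 2 -> ACC=-4
Event 15 (EXEC): [IRQ1] PC=1: IRET -> resume MAIN at PC=3 (depth now 0)
Event 16 (EXEC): [MAIN] PC=3: INC 4 -> ACC=0
Event 17 (EXEC): [MAIN] PC=4: INC 5 -> ACC=5
Event 18 (EXEC): [MAIN] PC=5: HALT

Answer: 5 MAIN 0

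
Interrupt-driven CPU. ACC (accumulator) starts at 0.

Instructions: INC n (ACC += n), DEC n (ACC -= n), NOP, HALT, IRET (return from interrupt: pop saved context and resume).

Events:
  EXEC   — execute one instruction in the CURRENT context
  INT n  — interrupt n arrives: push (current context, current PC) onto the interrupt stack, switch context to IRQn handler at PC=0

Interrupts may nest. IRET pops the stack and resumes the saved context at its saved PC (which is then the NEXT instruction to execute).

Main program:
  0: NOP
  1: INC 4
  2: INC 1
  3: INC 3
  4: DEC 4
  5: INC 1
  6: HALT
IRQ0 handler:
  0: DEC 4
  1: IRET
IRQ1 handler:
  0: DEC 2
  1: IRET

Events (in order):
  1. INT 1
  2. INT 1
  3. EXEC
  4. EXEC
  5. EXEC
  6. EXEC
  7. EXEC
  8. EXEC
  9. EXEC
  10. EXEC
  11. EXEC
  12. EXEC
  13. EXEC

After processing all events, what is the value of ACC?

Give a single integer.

Event 1 (INT 1): INT 1 arrives: push (MAIN, PC=0), enter IRQ1 at PC=0 (depth now 1)
Event 2 (INT 1): INT 1 arrives: push (IRQ1, PC=0), enter IRQ1 at PC=0 (depth now 2)
Event 3 (EXEC): [IRQ1] PC=0: DEC 2 -> ACC=-2
Event 4 (EXEC): [IRQ1] PC=1: IRET -> resume IRQ1 at PC=0 (depth now 1)
Event 5 (EXEC): [IRQ1] PC=0: DEC 2 -> ACC=-4
Event 6 (EXEC): [IRQ1] PC=1: IRET -> resume MAIN at PC=0 (depth now 0)
Event 7 (EXEC): [MAIN] PC=0: NOP
Event 8 (EXEC): [MAIN] PC=1: INC 4 -> ACC=0
Event 9 (EXEC): [MAIN] PC=2: INC 1 -> ACC=1
Event 10 (EXEC): [MAIN] PC=3: INC 3 -> ACC=4
Event 11 (EXEC): [MAIN] PC=4: DEC 4 -> ACC=0
Event 12 (EXEC): [MAIN] PC=5: INC 1 -> ACC=1
Event 13 (EXEC): [MAIN] PC=6: HALT

Answer: 1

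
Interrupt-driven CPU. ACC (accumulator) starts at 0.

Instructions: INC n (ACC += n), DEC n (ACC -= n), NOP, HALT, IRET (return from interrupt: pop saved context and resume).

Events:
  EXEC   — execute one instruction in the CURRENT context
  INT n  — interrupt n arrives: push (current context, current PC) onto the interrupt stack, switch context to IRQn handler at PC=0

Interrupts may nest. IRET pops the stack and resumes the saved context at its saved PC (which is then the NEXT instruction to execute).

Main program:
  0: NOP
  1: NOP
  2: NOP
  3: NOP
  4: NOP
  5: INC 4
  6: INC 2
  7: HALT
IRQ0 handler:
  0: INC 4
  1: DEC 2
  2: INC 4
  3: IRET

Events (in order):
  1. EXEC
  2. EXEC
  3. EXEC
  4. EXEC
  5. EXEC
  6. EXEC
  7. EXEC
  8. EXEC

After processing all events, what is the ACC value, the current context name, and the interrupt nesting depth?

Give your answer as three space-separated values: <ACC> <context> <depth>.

Answer: 6 MAIN 0

Derivation:
Event 1 (EXEC): [MAIN] PC=0: NOP
Event 2 (EXEC): [MAIN] PC=1: NOP
Event 3 (EXEC): [MAIN] PC=2: NOP
Event 4 (EXEC): [MAIN] PC=3: NOP
Event 5 (EXEC): [MAIN] PC=4: NOP
Event 6 (EXEC): [MAIN] PC=5: INC 4 -> ACC=4
Event 7 (EXEC): [MAIN] PC=6: INC 2 -> ACC=6
Event 8 (EXEC): [MAIN] PC=7: HALT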